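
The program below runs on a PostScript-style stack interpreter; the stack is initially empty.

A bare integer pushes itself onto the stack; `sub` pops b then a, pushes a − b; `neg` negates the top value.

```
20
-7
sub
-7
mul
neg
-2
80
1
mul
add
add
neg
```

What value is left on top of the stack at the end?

-267

20  → 20
-7  → 20 -7
sub → 27
-7  → 27 -7
mul → -189
neg → 189
-2  → 189 -2
80  → 189 -2 80
1   → 189 -2 80 1
mul → 189 -2 80
add → 189 78
add → 267
neg → -267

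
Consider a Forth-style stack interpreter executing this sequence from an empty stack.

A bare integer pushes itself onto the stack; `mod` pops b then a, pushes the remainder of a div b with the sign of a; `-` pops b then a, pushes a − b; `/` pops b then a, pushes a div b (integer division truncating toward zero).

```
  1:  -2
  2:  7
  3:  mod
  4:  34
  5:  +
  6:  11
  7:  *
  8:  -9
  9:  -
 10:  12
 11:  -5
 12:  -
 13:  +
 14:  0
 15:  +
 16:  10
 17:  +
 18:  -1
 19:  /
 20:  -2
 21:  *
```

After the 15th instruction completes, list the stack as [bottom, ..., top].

[378]

-2   [-2]
7    [-2, 7]
mod  [-2]
34   [-2, 34]
+    [32]
11   [32, 11]
*    [352]
-9   [352, -9]
-    [361]
12   [361, 12]
-5   [361, 12, -5]
-    [361, 17]
+    [378]
0    [378, 0]
+    [378]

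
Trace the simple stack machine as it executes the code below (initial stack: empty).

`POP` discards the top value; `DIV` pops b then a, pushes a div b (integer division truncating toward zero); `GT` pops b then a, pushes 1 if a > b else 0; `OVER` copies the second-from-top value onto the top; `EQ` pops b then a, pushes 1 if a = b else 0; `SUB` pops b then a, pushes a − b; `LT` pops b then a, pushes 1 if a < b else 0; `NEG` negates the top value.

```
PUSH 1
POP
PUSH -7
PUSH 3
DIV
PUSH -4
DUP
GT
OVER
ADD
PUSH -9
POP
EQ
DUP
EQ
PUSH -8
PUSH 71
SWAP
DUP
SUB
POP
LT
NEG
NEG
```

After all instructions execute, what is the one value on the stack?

PUSH 1  → 1
POP     → (empty)
PUSH -7 → -7
PUSH 3  → -7 3
DIV     → -2
PUSH -4 → -2 -4
DUP     → -2 -4 -4
GT      → -2 0
OVER    → -2 0 -2
ADD     → -2 -2
PUSH -9 → -2 -2 -9
POP     → -2 -2
EQ      → 1
DUP     → 1 1
EQ      → 1
PUSH -8 → 1 -8
PUSH 71 → 1 -8 71
SWAP    → 1 71 -8
DUP     → 1 71 -8 -8
SUB     → 1 71 0
POP     → 1 71
LT      → 1
NEG     → -1
NEG     → 1

1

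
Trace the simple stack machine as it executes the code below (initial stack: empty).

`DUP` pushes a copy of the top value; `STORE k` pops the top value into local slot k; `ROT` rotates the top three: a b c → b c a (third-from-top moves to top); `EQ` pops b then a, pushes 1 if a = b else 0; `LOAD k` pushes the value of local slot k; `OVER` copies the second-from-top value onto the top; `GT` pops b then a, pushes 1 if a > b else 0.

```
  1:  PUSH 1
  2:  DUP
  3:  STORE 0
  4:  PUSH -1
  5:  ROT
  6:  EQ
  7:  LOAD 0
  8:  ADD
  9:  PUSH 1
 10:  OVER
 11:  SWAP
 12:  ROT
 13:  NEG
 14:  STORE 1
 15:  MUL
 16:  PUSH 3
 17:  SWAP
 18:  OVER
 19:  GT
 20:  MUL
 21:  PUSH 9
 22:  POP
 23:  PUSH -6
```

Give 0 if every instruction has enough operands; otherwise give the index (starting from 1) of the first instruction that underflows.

PUSH 1  : [1]
DUP     : [1, 1]
STORE 0 : [1]
PUSH -1 : [1, -1]
ROT  — needs 3 operands, stack has 2 → underflow

5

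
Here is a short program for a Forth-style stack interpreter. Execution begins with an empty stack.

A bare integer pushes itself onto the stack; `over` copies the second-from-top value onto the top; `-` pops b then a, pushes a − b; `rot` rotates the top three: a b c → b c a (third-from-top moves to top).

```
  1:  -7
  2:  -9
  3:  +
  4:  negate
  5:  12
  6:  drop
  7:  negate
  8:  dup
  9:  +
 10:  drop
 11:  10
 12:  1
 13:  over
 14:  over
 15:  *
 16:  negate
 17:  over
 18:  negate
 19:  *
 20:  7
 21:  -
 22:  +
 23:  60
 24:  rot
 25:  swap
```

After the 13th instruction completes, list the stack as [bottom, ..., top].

[10, 1, 10]

-7     → -7
-9     → -7 -9
+      → -16
negate → 16
12     → 16 12
drop   → 16
negate → -16
dup    → -16 -16
+      → -32
drop   → (empty)
10     → 10
1      → 10 1
over   → 10 1 10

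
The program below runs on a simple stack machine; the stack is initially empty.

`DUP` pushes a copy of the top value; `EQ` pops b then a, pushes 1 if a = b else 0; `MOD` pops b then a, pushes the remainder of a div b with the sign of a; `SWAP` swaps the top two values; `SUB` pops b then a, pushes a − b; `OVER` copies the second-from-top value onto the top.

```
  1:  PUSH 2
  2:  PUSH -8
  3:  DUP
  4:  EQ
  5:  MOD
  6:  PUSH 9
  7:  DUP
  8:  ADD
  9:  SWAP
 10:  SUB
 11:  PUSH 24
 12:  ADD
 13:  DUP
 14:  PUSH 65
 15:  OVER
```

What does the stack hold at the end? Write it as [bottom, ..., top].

PUSH 2  : [2]
PUSH -8 : [2, -8]
DUP     : [2, -8, -8]
EQ      : [2, 1]
MOD     : [0]
PUSH 9  : [0, 9]
DUP     : [0, 9, 9]
ADD     : [0, 18]
SWAP    : [18, 0]
SUB     : [18]
PUSH 24 : [18, 24]
ADD     : [42]
DUP     : [42, 42]
PUSH 65 : [42, 42, 65]
OVER    : [42, 42, 65, 42]

[42, 42, 65, 42]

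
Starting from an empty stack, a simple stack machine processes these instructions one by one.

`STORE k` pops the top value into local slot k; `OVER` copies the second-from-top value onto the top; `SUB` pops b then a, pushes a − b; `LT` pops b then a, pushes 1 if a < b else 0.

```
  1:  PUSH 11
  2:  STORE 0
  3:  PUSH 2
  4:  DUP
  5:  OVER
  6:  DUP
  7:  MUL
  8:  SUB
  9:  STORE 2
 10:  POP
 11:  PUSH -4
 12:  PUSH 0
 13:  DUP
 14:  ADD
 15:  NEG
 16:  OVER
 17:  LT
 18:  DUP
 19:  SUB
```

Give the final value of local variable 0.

PUSH 11 -> 11
STORE 0 -> (empty)
PUSH 2  -> 2
DUP     -> 2 2
OVER    -> 2 2 2
DUP     -> 2 2 2 2
MUL     -> 2 2 4
SUB     -> 2 -2
STORE 2 -> 2
POP     -> (empty)
PUSH -4 -> -4
PUSH 0  -> -4 0
DUP     -> -4 0 0
ADD     -> -4 0
NEG     -> -4 0
OVER    -> -4 0 -4
LT      -> -4 0
DUP     -> -4 0 0
SUB     -> -4 0

11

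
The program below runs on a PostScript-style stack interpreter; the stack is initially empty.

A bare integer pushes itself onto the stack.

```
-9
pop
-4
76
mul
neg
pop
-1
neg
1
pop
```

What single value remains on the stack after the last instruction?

1

-9  -> [-9]
pop -> []
-4  -> [-4]
76  -> [-4, 76]
mul -> [-304]
neg -> [304]
pop -> []
-1  -> [-1]
neg -> [1]
1   -> [1, 1]
pop -> [1]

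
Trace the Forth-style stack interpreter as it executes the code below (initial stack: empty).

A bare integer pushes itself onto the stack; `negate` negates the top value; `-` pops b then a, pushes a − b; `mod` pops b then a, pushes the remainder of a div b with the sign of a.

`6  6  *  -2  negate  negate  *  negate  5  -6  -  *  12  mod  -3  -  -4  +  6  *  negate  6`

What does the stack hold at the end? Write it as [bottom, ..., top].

[6, 6]

6      -> [6]
6      -> [6, 6]
*      -> [36]
-2     -> [36, -2]
negate -> [36, 2]
negate -> [36, -2]
*      -> [-72]
negate -> [72]
5      -> [72, 5]
-6     -> [72, 5, -6]
-      -> [72, 11]
*      -> [792]
12     -> [792, 12]
mod    -> [0]
-3     -> [0, -3]
-      -> [3]
-4     -> [3, -4]
+      -> [-1]
6      -> [-1, 6]
*      -> [-6]
negate -> [6]
6      -> [6, 6]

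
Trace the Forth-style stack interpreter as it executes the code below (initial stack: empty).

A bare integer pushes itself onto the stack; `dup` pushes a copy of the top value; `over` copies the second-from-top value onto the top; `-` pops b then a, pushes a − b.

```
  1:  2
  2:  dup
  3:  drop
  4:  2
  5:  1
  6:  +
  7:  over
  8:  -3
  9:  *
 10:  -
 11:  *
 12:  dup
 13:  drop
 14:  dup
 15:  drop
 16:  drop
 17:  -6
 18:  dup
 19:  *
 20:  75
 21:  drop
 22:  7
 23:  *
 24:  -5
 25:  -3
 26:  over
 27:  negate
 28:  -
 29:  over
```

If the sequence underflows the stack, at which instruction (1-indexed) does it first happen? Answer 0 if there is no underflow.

0

2      : 2
dup    : 2 2
drop   : 2
2      : 2 2
1      : 2 2 1
+      : 2 3
over   : 2 3 2
-3     : 2 3 2 -3
*      : 2 3 -6
-      : 2 9
*      : 18
dup    : 18 18
drop   : 18
dup    : 18 18
drop   : 18
drop   : (empty)
-6     : -6
dup    : -6 -6
*      : 36
75     : 36 75
drop   : 36
7      : 36 7
*      : 252
-5     : 252 -5
-3     : 252 -5 -3
over   : 252 -5 -3 -5
negate : 252 -5 -3 5
-      : 252 -5 -8
over   : 252 -5 -8 -5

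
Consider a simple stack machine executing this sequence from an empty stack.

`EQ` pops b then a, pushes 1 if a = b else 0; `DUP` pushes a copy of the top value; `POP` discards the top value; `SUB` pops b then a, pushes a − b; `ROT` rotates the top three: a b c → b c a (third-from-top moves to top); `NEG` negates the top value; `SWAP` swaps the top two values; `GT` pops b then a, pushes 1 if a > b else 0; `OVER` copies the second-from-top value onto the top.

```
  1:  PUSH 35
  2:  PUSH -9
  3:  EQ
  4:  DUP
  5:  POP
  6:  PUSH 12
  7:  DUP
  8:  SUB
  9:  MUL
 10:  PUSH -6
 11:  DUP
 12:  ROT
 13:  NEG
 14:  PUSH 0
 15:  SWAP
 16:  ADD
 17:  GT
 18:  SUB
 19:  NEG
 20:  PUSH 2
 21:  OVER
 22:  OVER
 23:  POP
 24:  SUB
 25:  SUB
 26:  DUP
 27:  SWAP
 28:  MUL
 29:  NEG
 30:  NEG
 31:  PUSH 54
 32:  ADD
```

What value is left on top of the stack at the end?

154

PUSH 35 → [35]
PUSH -9 → [35, -9]
EQ      → [0]
DUP     → [0, 0]
POP     → [0]
PUSH 12 → [0, 12]
DUP     → [0, 12, 12]
SUB     → [0, 0]
MUL     → [0]
PUSH -6 → [0, -6]
DUP     → [0, -6, -6]
ROT     → [-6, -6, 0]
NEG     → [-6, -6, 0]
PUSH 0  → [-6, -6, 0, 0]
SWAP    → [-6, -6, 0, 0]
ADD     → [-6, -6, 0]
GT      → [-6, 0]
SUB     → [-6]
NEG     → [6]
PUSH 2  → [6, 2]
OVER    → [6, 2, 6]
OVER    → [6, 2, 6, 2]
POP     → [6, 2, 6]
SUB     → [6, -4]
SUB     → [10]
DUP     → [10, 10]
SWAP    → [10, 10]
MUL     → [100]
NEG     → [-100]
NEG     → [100]
PUSH 54 → [100, 54]
ADD     → [154]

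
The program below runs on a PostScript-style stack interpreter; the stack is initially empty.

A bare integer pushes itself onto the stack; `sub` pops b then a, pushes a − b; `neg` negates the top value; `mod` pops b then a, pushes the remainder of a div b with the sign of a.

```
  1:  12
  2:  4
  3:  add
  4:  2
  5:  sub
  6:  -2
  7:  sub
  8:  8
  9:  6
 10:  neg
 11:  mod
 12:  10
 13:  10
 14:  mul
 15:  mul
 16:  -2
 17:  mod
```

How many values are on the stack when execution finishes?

2

12   [12]
4    [12, 4]
add  [16]
2    [16, 2]
sub  [14]
-2   [14, -2]
sub  [16]
8    [16, 8]
6    [16, 8, 6]
neg  [16, 8, -6]
mod  [16, 2]
10   [16, 2, 10]
10   [16, 2, 10, 10]
mul  [16, 2, 100]
mul  [16, 200]
-2   [16, 200, -2]
mod  [16, 0]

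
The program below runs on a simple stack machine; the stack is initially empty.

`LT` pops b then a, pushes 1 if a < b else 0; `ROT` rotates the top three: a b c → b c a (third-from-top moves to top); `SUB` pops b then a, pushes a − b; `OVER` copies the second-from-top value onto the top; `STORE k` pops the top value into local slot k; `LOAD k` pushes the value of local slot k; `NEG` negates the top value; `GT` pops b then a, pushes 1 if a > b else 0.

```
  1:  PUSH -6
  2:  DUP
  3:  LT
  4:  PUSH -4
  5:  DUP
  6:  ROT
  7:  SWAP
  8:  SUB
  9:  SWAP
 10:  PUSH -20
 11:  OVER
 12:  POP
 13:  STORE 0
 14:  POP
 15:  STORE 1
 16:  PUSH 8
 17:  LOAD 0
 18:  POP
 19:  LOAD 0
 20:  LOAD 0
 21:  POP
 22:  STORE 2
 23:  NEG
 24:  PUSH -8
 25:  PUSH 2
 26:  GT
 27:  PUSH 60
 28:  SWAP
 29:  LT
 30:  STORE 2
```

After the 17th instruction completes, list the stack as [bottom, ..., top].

PUSH -6  -> -6
DUP      -> -6 -6
LT       -> 0
PUSH -4  -> 0 -4
DUP      -> 0 -4 -4
ROT      -> -4 -4 0
SWAP     -> -4 0 -4
SUB      -> -4 4
SWAP     -> 4 -4
PUSH -20 -> 4 -4 -20
OVER     -> 4 -4 -20 -4
POP      -> 4 -4 -20
STORE 0  -> 4 -4
POP      -> 4
STORE 1  -> (empty)
PUSH 8   -> 8
LOAD 0   -> 8 -20

[8, -20]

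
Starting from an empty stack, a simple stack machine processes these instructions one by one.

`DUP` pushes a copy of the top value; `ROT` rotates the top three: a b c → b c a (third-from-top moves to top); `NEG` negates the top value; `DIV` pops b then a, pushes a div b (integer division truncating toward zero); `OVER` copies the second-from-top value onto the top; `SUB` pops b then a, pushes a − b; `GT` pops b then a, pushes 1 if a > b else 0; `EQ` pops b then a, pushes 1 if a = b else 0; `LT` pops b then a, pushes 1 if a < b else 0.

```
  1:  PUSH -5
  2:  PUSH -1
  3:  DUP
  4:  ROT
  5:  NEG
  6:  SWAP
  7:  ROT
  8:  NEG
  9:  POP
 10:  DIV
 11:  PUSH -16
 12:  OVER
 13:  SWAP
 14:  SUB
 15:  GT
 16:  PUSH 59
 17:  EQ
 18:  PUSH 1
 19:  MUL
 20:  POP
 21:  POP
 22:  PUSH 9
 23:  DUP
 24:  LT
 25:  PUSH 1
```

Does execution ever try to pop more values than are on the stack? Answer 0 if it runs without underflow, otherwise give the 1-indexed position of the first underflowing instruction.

PUSH -5  : -5
PUSH -1  : -5 -1
DUP      : -5 -1 -1
ROT      : -1 -1 -5
NEG      : -1 -1 5
SWAP     : -1 5 -1
ROT      : 5 -1 -1
NEG      : 5 -1 1
POP      : 5 -1
DIV      : -5
PUSH -16 : -5 -16
OVER     : -5 -16 -5
SWAP     : -5 -5 -16
SUB      : -5 11
GT       : 0
PUSH 59  : 0 59
EQ       : 0
PUSH 1   : 0 1
MUL      : 0
POP      : (empty)
POP  — needs 1 operand, stack has 0 → underflow

21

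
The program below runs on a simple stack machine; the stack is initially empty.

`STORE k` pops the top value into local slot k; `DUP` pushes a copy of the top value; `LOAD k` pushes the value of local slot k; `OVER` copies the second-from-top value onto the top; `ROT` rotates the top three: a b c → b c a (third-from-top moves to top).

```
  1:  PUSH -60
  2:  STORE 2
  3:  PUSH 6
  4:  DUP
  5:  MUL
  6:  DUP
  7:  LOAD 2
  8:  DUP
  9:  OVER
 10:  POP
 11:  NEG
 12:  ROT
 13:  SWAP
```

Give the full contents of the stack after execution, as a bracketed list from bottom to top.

[36, -60, 36, 60]

PUSH -60  [-60]
STORE 2   []
PUSH 6    [6]
DUP       [6, 6]
MUL       [36]
DUP       [36, 36]
LOAD 2    [36, 36, -60]
DUP       [36, 36, -60, -60]
OVER      [36, 36, -60, -60, -60]
POP       [36, 36, -60, -60]
NEG       [36, 36, -60, 60]
ROT       [36, -60, 60, 36]
SWAP      [36, -60, 36, 60]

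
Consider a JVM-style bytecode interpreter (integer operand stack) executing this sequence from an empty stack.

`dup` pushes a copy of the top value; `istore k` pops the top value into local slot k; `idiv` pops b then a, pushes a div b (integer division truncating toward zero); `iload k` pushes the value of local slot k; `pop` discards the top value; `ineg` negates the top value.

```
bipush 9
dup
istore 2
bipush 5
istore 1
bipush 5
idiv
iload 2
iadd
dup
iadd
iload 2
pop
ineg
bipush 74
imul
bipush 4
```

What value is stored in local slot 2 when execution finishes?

bipush 9  → [9]
dup       → [9, 9]
istore 2  → [9]
bipush 5  → [9, 5]
istore 1  → [9]
bipush 5  → [9, 5]
idiv      → [1]
iload 2   → [1, 9]
iadd      → [10]
dup       → [10, 10]
iadd      → [20]
iload 2   → [20, 9]
pop       → [20]
ineg      → [-20]
bipush 74 → [-20, 74]
imul      → [-1480]
bipush 4  → [-1480, 4]

9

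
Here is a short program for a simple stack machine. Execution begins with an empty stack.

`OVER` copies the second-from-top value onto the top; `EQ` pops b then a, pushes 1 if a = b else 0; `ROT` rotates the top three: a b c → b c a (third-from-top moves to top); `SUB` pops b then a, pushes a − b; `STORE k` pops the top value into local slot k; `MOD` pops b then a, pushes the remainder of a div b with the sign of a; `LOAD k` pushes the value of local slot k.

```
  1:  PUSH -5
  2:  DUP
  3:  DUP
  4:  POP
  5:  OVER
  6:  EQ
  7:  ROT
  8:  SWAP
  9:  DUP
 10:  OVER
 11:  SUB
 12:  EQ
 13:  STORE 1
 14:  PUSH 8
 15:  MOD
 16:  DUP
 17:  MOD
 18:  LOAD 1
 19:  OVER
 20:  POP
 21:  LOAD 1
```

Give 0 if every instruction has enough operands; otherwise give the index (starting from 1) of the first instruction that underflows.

PUSH -5 → [-5]
DUP     → [-5, -5]
DUP     → [-5, -5, -5]
POP     → [-5, -5]
OVER    → [-5, -5, -5]
EQ      → [-5, 1]
ROT  — needs 3 operands, stack has 2 → underflow

7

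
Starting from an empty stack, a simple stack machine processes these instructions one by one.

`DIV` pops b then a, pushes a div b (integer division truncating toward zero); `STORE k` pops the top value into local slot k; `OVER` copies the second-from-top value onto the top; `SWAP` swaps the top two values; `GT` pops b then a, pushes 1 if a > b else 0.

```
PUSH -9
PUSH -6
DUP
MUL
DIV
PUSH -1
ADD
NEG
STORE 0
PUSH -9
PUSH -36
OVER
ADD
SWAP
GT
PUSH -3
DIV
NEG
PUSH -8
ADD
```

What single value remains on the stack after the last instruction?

PUSH -9  → -9
PUSH -6  → -9 -6
DUP      → -9 -6 -6
MUL      → -9 36
DIV      → 0
PUSH -1  → 0 -1
ADD      → -1
NEG      → 1
STORE 0  → (empty)
PUSH -9  → -9
PUSH -36 → -9 -36
OVER     → -9 -36 -9
ADD      → -9 -45
SWAP     → -45 -9
GT       → 0
PUSH -3  → 0 -3
DIV      → 0
NEG      → 0
PUSH -8  → 0 -8
ADD      → -8

-8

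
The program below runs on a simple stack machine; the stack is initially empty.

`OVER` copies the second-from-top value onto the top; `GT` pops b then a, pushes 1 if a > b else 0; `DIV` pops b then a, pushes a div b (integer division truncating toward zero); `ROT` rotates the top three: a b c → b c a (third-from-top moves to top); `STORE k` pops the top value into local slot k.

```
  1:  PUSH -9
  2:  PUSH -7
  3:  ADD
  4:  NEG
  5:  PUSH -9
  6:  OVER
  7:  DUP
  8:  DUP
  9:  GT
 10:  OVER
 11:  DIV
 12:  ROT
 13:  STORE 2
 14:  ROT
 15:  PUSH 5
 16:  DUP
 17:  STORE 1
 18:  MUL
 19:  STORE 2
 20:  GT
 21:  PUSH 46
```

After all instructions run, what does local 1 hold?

PUSH -9 : -9
PUSH -7 : -9 -7
ADD     : -16
NEG     : 16
PUSH -9 : 16 -9
OVER    : 16 -9 16
DUP     : 16 -9 16 16
DUP     : 16 -9 16 16 16
GT      : 16 -9 16 0
OVER    : 16 -9 16 0 16
DIV     : 16 -9 16 0
ROT     : 16 16 0 -9
STORE 2 : 16 16 0
ROT     : 16 0 16
PUSH 5  : 16 0 16 5
DUP     : 16 0 16 5 5
STORE 1 : 16 0 16 5
MUL     : 16 0 80
STORE 2 : 16 0
GT      : 1
PUSH 46 : 1 46

5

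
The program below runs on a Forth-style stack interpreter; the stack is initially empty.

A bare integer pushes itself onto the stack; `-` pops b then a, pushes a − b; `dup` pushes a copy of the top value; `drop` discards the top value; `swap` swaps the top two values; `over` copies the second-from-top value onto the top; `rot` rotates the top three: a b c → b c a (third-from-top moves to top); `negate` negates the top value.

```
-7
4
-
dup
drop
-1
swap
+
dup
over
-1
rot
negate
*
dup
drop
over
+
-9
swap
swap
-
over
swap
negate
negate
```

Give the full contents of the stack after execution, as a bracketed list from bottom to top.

-7      -7
4       -7 4
-       -11
dup     -11 -11
drop    -11
-1      -11 -1
swap    -1 -11
+       -12
dup     -12 -12
over    -12 -12 -12
-1      -12 -12 -12 -1
rot     -12 -12 -1 -12
negate  -12 -12 -1 12
*       -12 -12 -12
dup     -12 -12 -12 -12
drop    -12 -12 -12
over    -12 -12 -12 -12
+       -12 -12 -24
-9      -12 -12 -24 -9
swap    -12 -12 -9 -24
swap    -12 -12 -24 -9
-       -12 -12 -15
over    -12 -12 -15 -12
swap    -12 -12 -12 -15
negate  -12 -12 -12 15
negate  -12 -12 -12 -15

[-12, -12, -12, -15]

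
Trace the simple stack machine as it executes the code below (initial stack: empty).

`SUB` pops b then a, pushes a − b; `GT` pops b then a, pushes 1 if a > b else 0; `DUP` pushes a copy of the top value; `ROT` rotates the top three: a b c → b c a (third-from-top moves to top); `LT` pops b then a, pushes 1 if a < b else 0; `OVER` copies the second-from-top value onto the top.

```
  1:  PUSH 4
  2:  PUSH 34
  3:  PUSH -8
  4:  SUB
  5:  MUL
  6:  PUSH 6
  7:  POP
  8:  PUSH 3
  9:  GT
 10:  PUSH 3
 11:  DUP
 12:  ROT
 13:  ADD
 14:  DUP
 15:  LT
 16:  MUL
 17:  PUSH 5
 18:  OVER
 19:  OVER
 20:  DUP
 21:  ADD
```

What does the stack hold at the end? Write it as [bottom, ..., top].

PUSH 4  -> 4
PUSH 34 -> 4 34
PUSH -8 -> 4 34 -8
SUB     -> 4 42
MUL     -> 168
PUSH 6  -> 168 6
POP     -> 168
PUSH 3  -> 168 3
GT      -> 1
PUSH 3  -> 1 3
DUP     -> 1 3 3
ROT     -> 3 3 1
ADD     -> 3 4
DUP     -> 3 4 4
LT      -> 3 0
MUL     -> 0
PUSH 5  -> 0 5
OVER    -> 0 5 0
OVER    -> 0 5 0 5
DUP     -> 0 5 0 5 5
ADD     -> 0 5 0 10

[0, 5, 0, 10]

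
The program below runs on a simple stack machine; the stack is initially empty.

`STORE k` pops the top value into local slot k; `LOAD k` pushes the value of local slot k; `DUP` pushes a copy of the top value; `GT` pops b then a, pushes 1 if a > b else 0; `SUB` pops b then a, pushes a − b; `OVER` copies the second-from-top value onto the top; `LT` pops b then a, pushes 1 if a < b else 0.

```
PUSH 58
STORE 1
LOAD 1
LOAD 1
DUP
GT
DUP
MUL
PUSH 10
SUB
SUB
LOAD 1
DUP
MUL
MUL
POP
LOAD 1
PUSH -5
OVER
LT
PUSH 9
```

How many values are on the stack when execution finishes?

3

PUSH 58 -> [58]
STORE 1 -> []
LOAD 1  -> [58]
LOAD 1  -> [58, 58]
DUP     -> [58, 58, 58]
GT      -> [58, 0]
DUP     -> [58, 0, 0]
MUL     -> [58, 0]
PUSH 10 -> [58, 0, 10]
SUB     -> [58, -10]
SUB     -> [68]
LOAD 1  -> [68, 58]
DUP     -> [68, 58, 58]
MUL     -> [68, 3364]
MUL     -> [228752]
POP     -> []
LOAD 1  -> [58]
PUSH -5 -> [58, -5]
OVER    -> [58, -5, 58]
LT      -> [58, 1]
PUSH 9  -> [58, 1, 9]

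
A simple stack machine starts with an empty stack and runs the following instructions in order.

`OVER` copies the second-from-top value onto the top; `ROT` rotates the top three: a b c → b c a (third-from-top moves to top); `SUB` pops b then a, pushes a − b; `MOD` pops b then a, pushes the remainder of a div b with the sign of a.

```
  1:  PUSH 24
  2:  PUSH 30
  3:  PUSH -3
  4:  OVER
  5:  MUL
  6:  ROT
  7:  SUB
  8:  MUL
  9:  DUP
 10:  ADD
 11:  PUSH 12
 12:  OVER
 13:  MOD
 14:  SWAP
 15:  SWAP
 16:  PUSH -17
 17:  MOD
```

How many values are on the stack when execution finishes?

PUSH 24  : [24]
PUSH 30  : [24, 30]
PUSH -3  : [24, 30, -3]
OVER     : [24, 30, -3, 30]
MUL      : [24, 30, -90]
ROT      : [30, -90, 24]
SUB      : [30, -114]
MUL      : [-3420]
DUP      : [-3420, -3420]
ADD      : [-6840]
PUSH 12  : [-6840, 12]
OVER     : [-6840, 12, -6840]
MOD      : [-6840, 12]
SWAP     : [12, -6840]
SWAP     : [-6840, 12]
PUSH -17 : [-6840, 12, -17]
MOD      : [-6840, 12]

2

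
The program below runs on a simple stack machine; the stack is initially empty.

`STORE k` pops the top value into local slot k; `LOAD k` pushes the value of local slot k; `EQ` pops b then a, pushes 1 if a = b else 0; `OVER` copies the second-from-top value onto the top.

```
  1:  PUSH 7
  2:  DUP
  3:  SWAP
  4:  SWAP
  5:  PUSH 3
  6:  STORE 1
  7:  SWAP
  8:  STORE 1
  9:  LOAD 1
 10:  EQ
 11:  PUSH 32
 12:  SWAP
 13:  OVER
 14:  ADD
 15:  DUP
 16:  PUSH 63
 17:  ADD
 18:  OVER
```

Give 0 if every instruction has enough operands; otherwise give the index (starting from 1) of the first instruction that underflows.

PUSH 7   7
DUP      7 7
SWAP     7 7
SWAP     7 7
PUSH 3   7 7 3
STORE 1  7 7
SWAP     7 7
STORE 1  7
LOAD 1   7 7
EQ       1
PUSH 32  1 32
SWAP     32 1
OVER     32 1 32
ADD      32 33
DUP      32 33 33
PUSH 63  32 33 33 63
ADD      32 33 96
OVER     32 33 96 33

0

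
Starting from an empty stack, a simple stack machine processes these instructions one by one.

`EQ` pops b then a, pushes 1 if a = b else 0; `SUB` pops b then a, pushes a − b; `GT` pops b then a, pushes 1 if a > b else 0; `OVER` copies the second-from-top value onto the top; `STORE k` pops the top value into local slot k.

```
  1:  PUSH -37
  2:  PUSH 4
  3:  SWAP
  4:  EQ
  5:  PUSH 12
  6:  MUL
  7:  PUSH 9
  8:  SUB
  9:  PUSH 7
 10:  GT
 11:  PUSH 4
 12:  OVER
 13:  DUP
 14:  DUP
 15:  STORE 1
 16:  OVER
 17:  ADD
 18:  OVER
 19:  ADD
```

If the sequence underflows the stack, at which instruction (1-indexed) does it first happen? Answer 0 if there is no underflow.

0

PUSH -37 : [-37]
PUSH 4   : [-37, 4]
SWAP     : [4, -37]
EQ       : [0]
PUSH 12  : [0, 12]
MUL      : [0]
PUSH 9   : [0, 9]
SUB      : [-9]
PUSH 7   : [-9, 7]
GT       : [0]
PUSH 4   : [0, 4]
OVER     : [0, 4, 0]
DUP      : [0, 4, 0, 0]
DUP      : [0, 4, 0, 0, 0]
STORE 1  : [0, 4, 0, 0]
OVER     : [0, 4, 0, 0, 0]
ADD      : [0, 4, 0, 0]
OVER     : [0, 4, 0, 0, 0]
ADD      : [0, 4, 0, 0]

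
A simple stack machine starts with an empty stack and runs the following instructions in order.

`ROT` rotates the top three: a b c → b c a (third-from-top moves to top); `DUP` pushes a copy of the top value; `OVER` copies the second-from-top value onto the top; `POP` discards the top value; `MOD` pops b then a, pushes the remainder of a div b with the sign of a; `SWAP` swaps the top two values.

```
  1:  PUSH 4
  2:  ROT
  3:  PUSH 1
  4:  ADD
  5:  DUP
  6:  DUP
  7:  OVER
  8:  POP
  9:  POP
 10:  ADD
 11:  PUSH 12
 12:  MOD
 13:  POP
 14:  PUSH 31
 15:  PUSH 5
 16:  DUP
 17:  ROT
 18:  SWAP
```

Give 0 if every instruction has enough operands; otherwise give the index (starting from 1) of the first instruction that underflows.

2

PUSH 4 -> 4
ROT  — needs 3 operands, stack has 1 → underflow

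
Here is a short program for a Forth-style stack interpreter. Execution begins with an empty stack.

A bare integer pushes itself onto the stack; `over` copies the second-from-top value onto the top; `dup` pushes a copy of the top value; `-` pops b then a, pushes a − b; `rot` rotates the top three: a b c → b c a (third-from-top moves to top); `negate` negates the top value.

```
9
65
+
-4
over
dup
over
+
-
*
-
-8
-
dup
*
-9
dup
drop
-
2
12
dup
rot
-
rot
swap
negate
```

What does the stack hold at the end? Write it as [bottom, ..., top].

[12, 45805, -10]

9      -> [9]
65     -> [9, 65]
+      -> [74]
-4     -> [74, -4]
over   -> [74, -4, 74]
dup    -> [74, -4, 74, 74]
over   -> [74, -4, 74, 74, 74]
+      -> [74, -4, 74, 148]
-      -> [74, -4, -74]
*      -> [74, 296]
-      -> [-222]
-8     -> [-222, -8]
-      -> [-214]
dup    -> [-214, -214]
*      -> [45796]
-9     -> [45796, -9]
dup    -> [45796, -9, -9]
drop   -> [45796, -9]
-      -> [45805]
2      -> [45805, 2]
12     -> [45805, 2, 12]
dup    -> [45805, 2, 12, 12]
rot    -> [45805, 12, 12, 2]
-      -> [45805, 12, 10]
rot    -> [12, 10, 45805]
swap   -> [12, 45805, 10]
negate -> [12, 45805, -10]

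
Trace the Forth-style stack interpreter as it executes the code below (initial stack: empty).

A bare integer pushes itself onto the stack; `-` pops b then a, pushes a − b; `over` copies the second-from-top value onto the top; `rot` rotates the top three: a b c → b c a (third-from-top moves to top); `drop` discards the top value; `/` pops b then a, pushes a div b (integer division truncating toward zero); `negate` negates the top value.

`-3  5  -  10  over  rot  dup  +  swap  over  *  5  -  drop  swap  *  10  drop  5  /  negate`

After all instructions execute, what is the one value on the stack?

-3     -> [-3]
5      -> [-3, 5]
-      -> [-8]
10     -> [-8, 10]
over   -> [-8, 10, -8]
rot    -> [10, -8, -8]
dup    -> [10, -8, -8, -8]
+      -> [10, -8, -16]
swap   -> [10, -16, -8]
over   -> [10, -16, -8, -16]
*      -> [10, -16, 128]
5      -> [10, -16, 128, 5]
-      -> [10, -16, 123]
drop   -> [10, -16]
swap   -> [-16, 10]
*      -> [-160]
10     -> [-160, 10]
drop   -> [-160]
5      -> [-160, 5]
/      -> [-32]
negate -> [32]

32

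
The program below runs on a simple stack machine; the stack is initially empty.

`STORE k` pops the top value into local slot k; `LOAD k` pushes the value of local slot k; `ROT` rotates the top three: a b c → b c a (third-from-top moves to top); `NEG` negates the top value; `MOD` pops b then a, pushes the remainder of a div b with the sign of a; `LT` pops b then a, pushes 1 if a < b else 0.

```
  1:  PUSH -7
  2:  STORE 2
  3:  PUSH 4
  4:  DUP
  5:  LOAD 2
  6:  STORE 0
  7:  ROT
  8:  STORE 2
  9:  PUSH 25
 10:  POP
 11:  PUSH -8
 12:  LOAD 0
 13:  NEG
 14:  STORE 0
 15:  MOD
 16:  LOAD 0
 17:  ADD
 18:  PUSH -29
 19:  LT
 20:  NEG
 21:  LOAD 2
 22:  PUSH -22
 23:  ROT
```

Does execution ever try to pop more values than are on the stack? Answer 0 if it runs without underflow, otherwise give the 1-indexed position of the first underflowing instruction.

7

PUSH -7 -> [-7]
STORE 2 -> []
PUSH 4  -> [4]
DUP     -> [4, 4]
LOAD 2  -> [4, 4, -7]
STORE 0 -> [4, 4]
ROT  — needs 3 operands, stack has 2 → underflow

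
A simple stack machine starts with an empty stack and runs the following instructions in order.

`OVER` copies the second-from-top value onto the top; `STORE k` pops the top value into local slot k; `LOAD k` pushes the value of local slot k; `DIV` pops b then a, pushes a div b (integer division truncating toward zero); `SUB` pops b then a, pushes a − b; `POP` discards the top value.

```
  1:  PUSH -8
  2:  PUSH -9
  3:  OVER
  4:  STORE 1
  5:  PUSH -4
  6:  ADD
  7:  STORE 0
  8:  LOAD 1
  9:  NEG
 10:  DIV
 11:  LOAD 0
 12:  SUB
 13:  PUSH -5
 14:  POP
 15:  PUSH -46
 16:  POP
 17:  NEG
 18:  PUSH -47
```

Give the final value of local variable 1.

-8

PUSH -8   [-8]
PUSH -9   [-8, -9]
OVER      [-8, -9, -8]
STORE 1   [-8, -9]
PUSH -4   [-8, -9, -4]
ADD       [-8, -13]
STORE 0   [-8]
LOAD 1    [-8, -8]
NEG       [-8, 8]
DIV       [-1]
LOAD 0    [-1, -13]
SUB       [12]
PUSH -5   [12, -5]
POP       [12]
PUSH -46  [12, -46]
POP       [12]
NEG       [-12]
PUSH -47  [-12, -47]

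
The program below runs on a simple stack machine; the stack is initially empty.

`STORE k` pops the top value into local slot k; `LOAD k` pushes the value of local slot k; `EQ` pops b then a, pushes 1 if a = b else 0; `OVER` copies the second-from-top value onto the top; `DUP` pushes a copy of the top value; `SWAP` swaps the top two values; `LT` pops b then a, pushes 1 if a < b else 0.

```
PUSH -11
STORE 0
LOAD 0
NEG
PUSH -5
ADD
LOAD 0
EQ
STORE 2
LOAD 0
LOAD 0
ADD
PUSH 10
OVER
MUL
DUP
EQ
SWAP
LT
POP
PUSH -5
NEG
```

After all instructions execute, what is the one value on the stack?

PUSH -11  -11
STORE 0   (empty)
LOAD 0    -11
NEG       11
PUSH -5   11 -5
ADD       6
LOAD 0    6 -11
EQ        0
STORE 2   (empty)
LOAD 0    -11
LOAD 0    -11 -11
ADD       -22
PUSH 10   -22 10
OVER      -22 10 -22
MUL       -22 -220
DUP       -22 -220 -220
EQ        -22 1
SWAP      1 -22
LT        0
POP       (empty)
PUSH -5   -5
NEG       5

5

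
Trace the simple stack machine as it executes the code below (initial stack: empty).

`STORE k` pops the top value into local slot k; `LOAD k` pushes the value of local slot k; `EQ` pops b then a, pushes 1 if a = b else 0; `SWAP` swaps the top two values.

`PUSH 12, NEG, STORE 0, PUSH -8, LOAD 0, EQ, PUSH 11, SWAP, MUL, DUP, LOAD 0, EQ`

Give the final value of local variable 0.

-12

PUSH 12 -> 12
NEG     -> -12
STORE 0 -> (empty)
PUSH -8 -> -8
LOAD 0  -> -8 -12
EQ      -> 0
PUSH 11 -> 0 11
SWAP    -> 11 0
MUL     -> 0
DUP     -> 0 0
LOAD 0  -> 0 0 -12
EQ      -> 0 0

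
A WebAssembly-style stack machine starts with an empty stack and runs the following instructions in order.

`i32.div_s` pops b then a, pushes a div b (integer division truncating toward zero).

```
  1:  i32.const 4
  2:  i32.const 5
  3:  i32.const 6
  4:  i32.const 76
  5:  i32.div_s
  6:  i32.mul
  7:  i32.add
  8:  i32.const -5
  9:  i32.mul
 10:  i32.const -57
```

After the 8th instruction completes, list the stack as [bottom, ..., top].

[4, -5]

i32.const 4  → 4
i32.const 5  → 4 5
i32.const 6  → 4 5 6
i32.const 76 → 4 5 6 76
i32.div_s    → 4 5 0
i32.mul      → 4 0
i32.add      → 4
i32.const -5 → 4 -5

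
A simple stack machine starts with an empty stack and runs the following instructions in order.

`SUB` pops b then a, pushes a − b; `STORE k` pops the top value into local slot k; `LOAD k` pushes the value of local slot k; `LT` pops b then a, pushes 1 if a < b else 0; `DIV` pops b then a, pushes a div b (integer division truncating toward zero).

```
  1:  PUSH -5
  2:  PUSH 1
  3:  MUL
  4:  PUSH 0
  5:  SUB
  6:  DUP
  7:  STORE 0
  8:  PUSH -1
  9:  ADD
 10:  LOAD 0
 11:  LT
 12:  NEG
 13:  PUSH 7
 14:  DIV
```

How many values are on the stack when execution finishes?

1

PUSH -5  -5
PUSH 1   -5 1
MUL      -5
PUSH 0   -5 0
SUB      -5
DUP      -5 -5
STORE 0  -5
PUSH -1  -5 -1
ADD      -6
LOAD 0   -6 -5
LT       1
NEG      -1
PUSH 7   -1 7
DIV      0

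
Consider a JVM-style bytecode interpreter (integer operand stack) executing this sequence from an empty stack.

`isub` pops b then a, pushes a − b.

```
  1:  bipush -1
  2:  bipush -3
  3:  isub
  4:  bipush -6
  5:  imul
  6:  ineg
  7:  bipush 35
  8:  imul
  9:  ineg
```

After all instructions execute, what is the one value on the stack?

-420

bipush -1 → -1
bipush -3 → -1 -3
isub      → 2
bipush -6 → 2 -6
imul      → -12
ineg      → 12
bipush 35 → 12 35
imul      → 420
ineg      → -420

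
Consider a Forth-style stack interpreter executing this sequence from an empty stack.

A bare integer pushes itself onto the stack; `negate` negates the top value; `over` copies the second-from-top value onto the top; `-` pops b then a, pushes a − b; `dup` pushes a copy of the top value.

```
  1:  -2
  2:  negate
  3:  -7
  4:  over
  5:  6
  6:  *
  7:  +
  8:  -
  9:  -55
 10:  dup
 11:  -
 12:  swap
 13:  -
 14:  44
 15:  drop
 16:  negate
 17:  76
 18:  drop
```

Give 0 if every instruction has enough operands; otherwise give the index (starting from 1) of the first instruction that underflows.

-2      [-2]
negate  [2]
-7      [2, -7]
over    [2, -7, 2]
6       [2, -7, 2, 6]
*       [2, -7, 12]
+       [2, 5]
-       [-3]
-55     [-3, -55]
dup     [-3, -55, -55]
-       [-3, 0]
swap    [0, -3]
-       [3]
44      [3, 44]
drop    [3]
negate  [-3]
76      [-3, 76]
drop    [-3]

0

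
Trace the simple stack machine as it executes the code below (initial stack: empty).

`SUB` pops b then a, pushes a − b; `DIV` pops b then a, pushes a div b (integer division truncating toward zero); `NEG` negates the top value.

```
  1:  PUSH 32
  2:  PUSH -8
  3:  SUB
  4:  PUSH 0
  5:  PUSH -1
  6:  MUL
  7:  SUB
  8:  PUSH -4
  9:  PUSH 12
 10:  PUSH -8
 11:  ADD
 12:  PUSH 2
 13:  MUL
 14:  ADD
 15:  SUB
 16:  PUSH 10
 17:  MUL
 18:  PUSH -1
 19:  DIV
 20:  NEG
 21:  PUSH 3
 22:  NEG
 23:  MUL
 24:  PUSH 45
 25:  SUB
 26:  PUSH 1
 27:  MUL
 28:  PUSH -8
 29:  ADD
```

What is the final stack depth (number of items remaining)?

1

PUSH 32 : 32
PUSH -8 : 32 -8
SUB     : 40
PUSH 0  : 40 0
PUSH -1 : 40 0 -1
MUL     : 40 0
SUB     : 40
PUSH -4 : 40 -4
PUSH 12 : 40 -4 12
PUSH -8 : 40 -4 12 -8
ADD     : 40 -4 4
PUSH 2  : 40 -4 4 2
MUL     : 40 -4 8
ADD     : 40 4
SUB     : 36
PUSH 10 : 36 10
MUL     : 360
PUSH -1 : 360 -1
DIV     : -360
NEG     : 360
PUSH 3  : 360 3
NEG     : 360 -3
MUL     : -1080
PUSH 45 : -1080 45
SUB     : -1125
PUSH 1  : -1125 1
MUL     : -1125
PUSH -8 : -1125 -8
ADD     : -1133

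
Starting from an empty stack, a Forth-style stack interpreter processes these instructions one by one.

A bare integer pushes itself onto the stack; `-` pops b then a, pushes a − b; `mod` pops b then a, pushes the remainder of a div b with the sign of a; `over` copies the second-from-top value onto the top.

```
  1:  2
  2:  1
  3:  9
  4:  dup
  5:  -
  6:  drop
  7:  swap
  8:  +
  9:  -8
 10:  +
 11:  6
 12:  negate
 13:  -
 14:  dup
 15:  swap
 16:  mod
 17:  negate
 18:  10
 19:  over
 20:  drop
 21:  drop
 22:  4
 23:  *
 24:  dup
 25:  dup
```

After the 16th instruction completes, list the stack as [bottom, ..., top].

2      → 2
1      → 2 1
9      → 2 1 9
dup    → 2 1 9 9
-      → 2 1 0
drop   → 2 1
swap   → 1 2
+      → 3
-8     → 3 -8
+      → -5
6      → -5 6
negate → -5 -6
-      → 1
dup    → 1 1
swap   → 1 1
mod    → 0

[0]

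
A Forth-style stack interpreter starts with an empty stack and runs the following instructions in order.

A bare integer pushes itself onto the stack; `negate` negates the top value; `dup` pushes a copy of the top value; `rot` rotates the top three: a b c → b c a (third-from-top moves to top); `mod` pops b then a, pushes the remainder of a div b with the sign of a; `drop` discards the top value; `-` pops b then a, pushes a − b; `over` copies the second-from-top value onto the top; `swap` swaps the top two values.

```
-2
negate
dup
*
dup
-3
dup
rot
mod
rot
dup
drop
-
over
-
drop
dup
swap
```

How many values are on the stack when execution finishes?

-2     -> [-2]
negate -> [2]
dup    -> [2, 2]
*      -> [4]
dup    -> [4, 4]
-3     -> [4, 4, -3]
dup    -> [4, 4, -3, -3]
rot    -> [4, -3, -3, 4]
mod    -> [4, -3, -3]
rot    -> [-3, -3, 4]
dup    -> [-3, -3, 4, 4]
drop   -> [-3, -3, 4]
-      -> [-3, -7]
over   -> [-3, -7, -3]
-      -> [-3, -4]
drop   -> [-3]
dup    -> [-3, -3]
swap   -> [-3, -3]

2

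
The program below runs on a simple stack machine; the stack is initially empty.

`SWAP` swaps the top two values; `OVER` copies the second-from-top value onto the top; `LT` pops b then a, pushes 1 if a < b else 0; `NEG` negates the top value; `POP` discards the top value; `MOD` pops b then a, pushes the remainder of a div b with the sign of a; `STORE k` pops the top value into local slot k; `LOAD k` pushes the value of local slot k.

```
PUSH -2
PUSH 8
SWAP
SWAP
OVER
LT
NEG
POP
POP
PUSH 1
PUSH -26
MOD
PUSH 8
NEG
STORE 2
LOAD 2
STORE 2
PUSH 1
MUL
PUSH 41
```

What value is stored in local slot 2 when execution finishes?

-8

PUSH -2   [-2]
PUSH 8    [-2, 8]
SWAP      [8, -2]
SWAP      [-2, 8]
OVER      [-2, 8, -2]
LT        [-2, 0]
NEG       [-2, 0]
POP       [-2]
POP       []
PUSH 1    [1]
PUSH -26  [1, -26]
MOD       [1]
PUSH 8    [1, 8]
NEG       [1, -8]
STORE 2   [1]
LOAD 2    [1, -8]
STORE 2   [1]
PUSH 1    [1, 1]
MUL       [1]
PUSH 41   [1, 41]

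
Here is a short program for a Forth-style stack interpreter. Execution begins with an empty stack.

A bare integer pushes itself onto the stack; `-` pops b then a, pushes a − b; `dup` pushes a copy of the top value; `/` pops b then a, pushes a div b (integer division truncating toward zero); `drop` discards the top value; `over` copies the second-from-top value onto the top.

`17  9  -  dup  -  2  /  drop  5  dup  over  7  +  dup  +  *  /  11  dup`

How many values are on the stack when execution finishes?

17   : [17]
9    : [17, 9]
-    : [8]
dup  : [8, 8]
-    : [0]
2    : [0, 2]
/    : [0]
drop : []
5    : [5]
dup  : [5, 5]
over : [5, 5, 5]
7    : [5, 5, 5, 7]
+    : [5, 5, 12]
dup  : [5, 5, 12, 12]
+    : [5, 5, 24]
*    : [5, 120]
/    : [0]
11   : [0, 11]
dup  : [0, 11, 11]

3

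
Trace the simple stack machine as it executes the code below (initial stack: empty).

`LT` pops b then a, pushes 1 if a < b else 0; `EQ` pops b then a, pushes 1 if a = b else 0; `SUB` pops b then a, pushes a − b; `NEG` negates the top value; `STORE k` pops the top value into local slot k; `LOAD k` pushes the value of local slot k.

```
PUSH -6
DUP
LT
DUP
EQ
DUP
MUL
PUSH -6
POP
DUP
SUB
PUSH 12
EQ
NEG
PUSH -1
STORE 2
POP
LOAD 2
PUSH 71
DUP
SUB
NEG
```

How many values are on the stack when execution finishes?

PUSH -6  [-6]
DUP      [-6, -6]
LT       [0]
DUP      [0, 0]
EQ       [1]
DUP      [1, 1]
MUL      [1]
PUSH -6  [1, -6]
POP      [1]
DUP      [1, 1]
SUB      [0]
PUSH 12  [0, 12]
EQ       [0]
NEG      [0]
PUSH -1  [0, -1]
STORE 2  [0]
POP      []
LOAD 2   [-1]
PUSH 71  [-1, 71]
DUP      [-1, 71, 71]
SUB      [-1, 0]
NEG      [-1, 0]

2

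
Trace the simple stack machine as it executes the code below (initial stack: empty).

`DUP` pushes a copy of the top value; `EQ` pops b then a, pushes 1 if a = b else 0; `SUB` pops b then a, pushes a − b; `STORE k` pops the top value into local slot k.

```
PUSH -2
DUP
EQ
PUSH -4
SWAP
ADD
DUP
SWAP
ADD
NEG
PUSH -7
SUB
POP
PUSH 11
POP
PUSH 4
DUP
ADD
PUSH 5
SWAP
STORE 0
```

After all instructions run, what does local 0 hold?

PUSH -2 : -2
DUP     : -2 -2
EQ      : 1
PUSH -4 : 1 -4
SWAP    : -4 1
ADD     : -3
DUP     : -3 -3
SWAP    : -3 -3
ADD     : -6
NEG     : 6
PUSH -7 : 6 -7
SUB     : 13
POP     : (empty)
PUSH 11 : 11
POP     : (empty)
PUSH 4  : 4
DUP     : 4 4
ADD     : 8
PUSH 5  : 8 5
SWAP    : 5 8
STORE 0 : 5

8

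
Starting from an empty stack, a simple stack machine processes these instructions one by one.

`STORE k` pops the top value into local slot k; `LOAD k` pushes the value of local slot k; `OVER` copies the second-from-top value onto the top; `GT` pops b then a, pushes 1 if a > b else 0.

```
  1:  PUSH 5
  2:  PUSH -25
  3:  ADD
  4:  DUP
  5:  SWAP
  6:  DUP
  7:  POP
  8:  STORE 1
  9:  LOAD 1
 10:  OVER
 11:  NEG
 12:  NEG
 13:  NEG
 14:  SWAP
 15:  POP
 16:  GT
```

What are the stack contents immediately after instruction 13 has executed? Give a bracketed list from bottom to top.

PUSH 5   → 5
PUSH -25 → 5 -25
ADD      → -20
DUP      → -20 -20
SWAP     → -20 -20
DUP      → -20 -20 -20
POP      → -20 -20
STORE 1  → -20
LOAD 1   → -20 -20
OVER     → -20 -20 -20
NEG      → -20 -20 20
NEG      → -20 -20 -20
NEG      → -20 -20 20

[-20, -20, 20]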